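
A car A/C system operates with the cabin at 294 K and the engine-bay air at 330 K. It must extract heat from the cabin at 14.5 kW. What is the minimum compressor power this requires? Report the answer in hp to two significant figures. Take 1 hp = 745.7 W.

The reservoir spacing is ΔT = 330 − 294 = 36.00 K.
COP_Carnot = T_C/ΔT = 294.00/36.00 = 8.167.
Ẇ_min = Q̇/COP_Carnot = 14.50/8.167 = 1.776 kW = 2.381 hp.

2.4 hp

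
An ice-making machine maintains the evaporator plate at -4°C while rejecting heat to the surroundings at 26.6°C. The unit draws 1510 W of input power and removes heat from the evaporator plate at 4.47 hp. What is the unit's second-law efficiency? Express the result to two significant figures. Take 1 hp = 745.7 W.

0.25

Converting, Q̇_C = 4.470 hp = 3333 W, so COP_actual = Q̇_C/Ẇ = 3333/1510 = 2.207.
In absolute terms T_C = 269.15 K and T_H = 299.75 K, so ΔT = 30.60 K.
COP_Carnot = T_C/ΔT = 269.15/30.60 = 8.796.
η_II = COP_actual/COP_Carnot = 2.207/8.796 = 0.2510.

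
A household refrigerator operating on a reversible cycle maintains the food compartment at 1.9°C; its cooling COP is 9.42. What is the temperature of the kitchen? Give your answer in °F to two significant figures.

COP_R = T_C/(T_H − T_C) gives T_H − T_C = T_C/COP.
With T_C = 275.05 K, T_H = 275.05 × (1 + 1/9.42) = 304.25 K.
Converting, 304.25 K = 87.98°F.

88 °F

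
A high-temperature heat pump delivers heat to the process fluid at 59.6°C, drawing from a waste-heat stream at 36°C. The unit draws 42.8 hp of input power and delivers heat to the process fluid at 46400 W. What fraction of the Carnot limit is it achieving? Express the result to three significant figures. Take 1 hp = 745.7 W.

Converting, Q̇_H = 46400 W = 62.22 hp, so COP_actual = Q̇_H/Ẇ = 62.22/42.80 = 1.454.
In absolute terms T_C = 309.15 K and T_H = 332.75 K, so ΔT = 23.60 K.
COP_Carnot = T_H/ΔT = 332.75/23.60 = 14.10.
η_II = COP_actual/COP_Carnot = 1.454/14.10 = 0.1031.

0.103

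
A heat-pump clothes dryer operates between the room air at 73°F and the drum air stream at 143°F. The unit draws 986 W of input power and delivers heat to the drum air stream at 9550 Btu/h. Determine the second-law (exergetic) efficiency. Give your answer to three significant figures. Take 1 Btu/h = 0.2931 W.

0.330

Converting, Q̇_H = 9550 Btu/h = 2799 W, so COP_actual = Q̇_H/Ẇ = 2799/986.0 = 2.839.
In absolute terms T_C = 295.93 K and T_H = 334.82 K, so ΔT = 38.89 K.
COP_Carnot = T_H/ΔT = 334.82/38.89 = 8.610.
η_II = COP_actual/COP_Carnot = 2.839/8.610 = 0.3297.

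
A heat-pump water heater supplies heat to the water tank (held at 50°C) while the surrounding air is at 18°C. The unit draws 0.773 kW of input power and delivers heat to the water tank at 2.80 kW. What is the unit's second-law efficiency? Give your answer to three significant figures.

COP_actual = Q̇_H/Ẇ = 2.800/0.7730 = 3.622.
In absolute terms T_C = 291.15 K and T_H = 323.15 K, so ΔT = 32.00 K.
COP_Carnot = T_H/ΔT = 323.15/32.00 = 10.10.
η_II = COP_actual/COP_Carnot = 3.622/10.10 = 0.3587.

0.359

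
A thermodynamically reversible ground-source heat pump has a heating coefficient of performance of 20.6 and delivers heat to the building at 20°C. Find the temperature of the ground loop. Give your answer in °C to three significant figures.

5.77 °C

COP_HP = T_H/(T_H − T_C) gives T_H − T_C = T_H/COP.
With T_H = 293.15 K, T_C = 293.15 × (1 − 1/20.6) = 278.92 K.
Converting, 278.92 K = 5.77°C.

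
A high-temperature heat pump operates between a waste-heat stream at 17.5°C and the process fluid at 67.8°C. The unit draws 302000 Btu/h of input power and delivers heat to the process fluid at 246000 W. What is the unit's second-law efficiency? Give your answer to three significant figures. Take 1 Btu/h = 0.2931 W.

Converting, Q̇_H = 246000 W = 839300 Btu/h, so COP_actual = Q̇_H/Ẇ = 839300/302000 = 2.779.
In absolute terms T_C = 290.65 K and T_H = 340.95 K, so ΔT = 50.30 K.
COP_Carnot = T_H/ΔT = 340.95/50.30 = 6.778.
η_II = COP_actual/COP_Carnot = 2.779/6.778 = 0.4100.

0.410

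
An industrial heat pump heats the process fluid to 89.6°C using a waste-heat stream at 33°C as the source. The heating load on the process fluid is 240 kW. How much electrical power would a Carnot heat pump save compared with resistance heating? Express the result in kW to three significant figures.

In absolute terms T_C = 306.15 K and T_H = 362.75 K, so ΔT = 56.60 K.
COP_Carnot = T_H/ΔT = 362.75/56.60 = 6.409.
Resistance heating needs Ẇ_res = Q̇_H = 240.0 kW; the reversible heat pump needs only Ẇ_hp = Q̇_H/COP = 37.45 kW.
Saving = 240.0 − 37.45 = 202.6 kW.

203 kW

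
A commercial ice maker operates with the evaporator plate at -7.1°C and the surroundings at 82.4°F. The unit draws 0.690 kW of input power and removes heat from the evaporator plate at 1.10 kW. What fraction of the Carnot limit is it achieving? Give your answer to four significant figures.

COP_actual = Q̇_C/Ẇ = 1.100/0.6900 = 1.594.
In absolute terms T_C = 266.05 K and T_H = 301.15 K, so ΔT = 35.10 K.
COP_Carnot = T_C/ΔT = 266.05/35.10 = 7.580.
η_II = COP_actual/COP_Carnot = 1.594/7.580 = 0.2103.

0.2103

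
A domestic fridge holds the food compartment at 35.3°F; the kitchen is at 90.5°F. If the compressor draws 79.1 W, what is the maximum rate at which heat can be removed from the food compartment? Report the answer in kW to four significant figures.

In absolute terms T_C = 274.98 K and T_H = 305.65 K, so ΔT = 30.67 K.
COP_Carnot = T_C/ΔT = 274.98/30.67 = 8.967.
Q̇_max = COP_Carnot × Ẇ = 8.967 × 79.10 W = 709.3 W = 0.7093 kW.

0.7093 kW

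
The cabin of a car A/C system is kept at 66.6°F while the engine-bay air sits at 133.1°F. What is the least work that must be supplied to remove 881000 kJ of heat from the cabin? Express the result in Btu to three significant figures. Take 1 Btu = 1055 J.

106000 Btu

In absolute terms T_C = 292.37 K and T_H = 329.32 K, so ΔT = 36.94 K.
The reversible limit is COP_R = T_C/ΔT = 7.914, so W_min = Q_C/COP = Q_C·ΔT/T_C.
W_min = 881000 × 36.94/292.37 = 111300 kJ = 105500 Btu.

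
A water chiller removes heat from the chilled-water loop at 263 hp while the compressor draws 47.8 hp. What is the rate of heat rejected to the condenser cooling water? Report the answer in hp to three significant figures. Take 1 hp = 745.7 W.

For a cyclic device the first law requires Q̇_H = Q̇_C + Ẇ.
Q̇_H = Q̇_C + Ẇ = 310.8 hp.

311 hp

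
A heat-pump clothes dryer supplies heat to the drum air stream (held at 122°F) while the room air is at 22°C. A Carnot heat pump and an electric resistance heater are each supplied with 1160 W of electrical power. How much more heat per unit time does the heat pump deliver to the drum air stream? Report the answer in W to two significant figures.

12000 W

In absolute terms T_C = 295.15 K and T_H = 323.15 K, so ΔT = 28.00 K.
COP_Carnot = T_H/ΔT = 323.15/28.00 = 11.54.
The heat pump delivers Q̇_H = COP × Ẇ = 13390 W; the resistance heater delivers Ẇ = 1160 W.
Extra = (COP − 1)·Ẇ = 12230 W.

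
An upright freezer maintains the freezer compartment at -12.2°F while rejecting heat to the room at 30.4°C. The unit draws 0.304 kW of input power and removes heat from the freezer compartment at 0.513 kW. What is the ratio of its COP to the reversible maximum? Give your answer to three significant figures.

0.373

COP_actual = Q̇_C/Ẇ = 0.5130/0.3040 = 1.688.
In absolute terms T_C = 248.59 K and T_H = 303.55 K, so ΔT = 54.96 K.
COP_Carnot = T_C/ΔT = 248.59/54.96 = 4.524.
η_II = COP_actual/COP_Carnot = 1.688/4.524 = 0.3730.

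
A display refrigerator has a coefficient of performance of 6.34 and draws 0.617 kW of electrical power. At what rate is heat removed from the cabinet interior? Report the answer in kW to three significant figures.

Q̇_C = COP × Ẇ = 6.34 × 0.6170 = 3.912 kW.

3.91 kW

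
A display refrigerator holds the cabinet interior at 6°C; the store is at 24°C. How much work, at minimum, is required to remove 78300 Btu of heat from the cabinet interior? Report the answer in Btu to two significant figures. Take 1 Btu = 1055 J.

5000 Btu

In absolute terms T_C = 279.15 K and T_H = 297.15 K, so ΔT = 18.00 K.
The reversible limit is COP_R = T_C/ΔT = 15.51, so W_min = Q_C/COP = Q_C·ΔT/T_C.
W_min = 78300 × 18.00/279.15 = 5049 Btu.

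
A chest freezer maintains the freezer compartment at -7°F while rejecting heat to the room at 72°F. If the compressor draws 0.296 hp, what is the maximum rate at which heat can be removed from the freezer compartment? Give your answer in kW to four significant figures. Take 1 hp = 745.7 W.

1.265 kW

In absolute terms T_C = 251.48 K and T_H = 295.37 K, so ΔT = 43.89 K.
COP_Carnot = T_C/ΔT = 251.48/43.89 = 5.730.
Q̇_max = COP_Carnot × Ẇ = 5.730 × 0.2960 hp = 1.696 hp = 1.265 kW.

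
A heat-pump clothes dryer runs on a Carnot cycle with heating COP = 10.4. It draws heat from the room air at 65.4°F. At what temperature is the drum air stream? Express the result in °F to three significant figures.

121 °F

COP_HP = T_H/(T_H − T_C) rearranges to T_H = COP·T_C/(COP − 1).
With T_C = 291.71 K, T_H = 10.4 × 291.71/9.400 = 322.74 K.
Converting, 322.74 K = 121.26°F.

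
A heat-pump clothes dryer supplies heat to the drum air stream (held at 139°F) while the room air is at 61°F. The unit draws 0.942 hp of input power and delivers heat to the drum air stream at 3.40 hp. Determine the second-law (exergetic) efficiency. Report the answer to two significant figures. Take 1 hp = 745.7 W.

0.47

COP_actual = Q̇_H/Ẇ = 3.400/0.9420 = 3.609.
In absolute terms T_C = 289.26 K and T_H = 332.59 K, so ΔT = 43.33 K.
COP_Carnot = T_H/ΔT = 332.59/43.33 = 7.675.
η_II = COP_actual/COP_Carnot = 3.609/7.675 = 0.4703.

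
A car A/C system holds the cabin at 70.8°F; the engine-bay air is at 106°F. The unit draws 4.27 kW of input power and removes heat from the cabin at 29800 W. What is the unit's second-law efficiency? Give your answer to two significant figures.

Converting, Q̇_C = 29800 W = 29.80 kW, so COP_actual = Q̇_C/Ẇ = 29.80/4.270 = 6.979.
In absolute terms T_C = 294.71 K and T_H = 314.26 K, so ΔT = 19.56 K.
COP_Carnot = T_C/ΔT = 294.71/19.56 = 15.07.
η_II = COP_actual/COP_Carnot = 6.979/15.07 = 0.4631.

0.46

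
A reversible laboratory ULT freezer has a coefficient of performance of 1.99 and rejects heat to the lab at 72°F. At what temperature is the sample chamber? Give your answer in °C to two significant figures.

For a Carnot refrigerator COP_R = T_C/(T_H − T_C), so T_C = COP·T_H/(1 + COP).
With T_H = 295.37 K, T_C = 1.99 × 295.37/2.990 = 196.59 K.
Converting, 196.59 K = -76.56°C.

-77 °C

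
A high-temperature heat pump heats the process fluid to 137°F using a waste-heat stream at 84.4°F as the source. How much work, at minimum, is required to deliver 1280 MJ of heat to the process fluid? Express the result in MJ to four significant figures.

In absolute terms T_C = 302.26 K and T_H = 331.48 K, so ΔT = 29.22 K.
The reversible limit is COP_HP = T_H/ΔT = 11.34, so W_min = Q_H/COP = Q_H·ΔT/T_H.
W_min = 1280 × 29.22/331.48 = 112.8 MJ.

112.8 MJ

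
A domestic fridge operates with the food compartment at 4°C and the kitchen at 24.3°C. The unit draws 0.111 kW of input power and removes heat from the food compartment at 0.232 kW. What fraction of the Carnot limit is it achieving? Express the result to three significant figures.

0.153

COP_actual = Q̇_C/Ẇ = 0.2320/0.1110 = 2.090.
In absolute terms T_C = 277.15 K and T_H = 297.45 K, so ΔT = 20.30 K.
COP_Carnot = T_C/ΔT = 277.15/20.30 = 13.65.
η_II = COP_actual/COP_Carnot = 2.090/13.65 = 0.1531.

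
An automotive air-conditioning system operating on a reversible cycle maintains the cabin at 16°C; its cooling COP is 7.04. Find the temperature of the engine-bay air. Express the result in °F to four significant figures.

134.7 °F

COP_R = T_C/(T_H − T_C) gives T_H − T_C = T_C/COP.
With T_C = 289.15 K, T_H = 289.15 × (1 + 1/7.04) = 330.22 K.
Converting, 330.22 K = 134.73°F.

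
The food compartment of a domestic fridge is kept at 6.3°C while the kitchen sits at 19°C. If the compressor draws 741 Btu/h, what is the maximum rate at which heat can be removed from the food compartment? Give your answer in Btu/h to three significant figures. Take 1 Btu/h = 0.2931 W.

In absolute terms T_C = 279.45 K and T_H = 292.15 K, so ΔT = 12.70 K.
COP_Carnot = T_C/ΔT = 279.45/12.70 = 22.00.
Q̇_max = COP_Carnot × Ẇ = 22.00 × 741.0 Btu/h = 16300 Btu/h.

16300 Btu/h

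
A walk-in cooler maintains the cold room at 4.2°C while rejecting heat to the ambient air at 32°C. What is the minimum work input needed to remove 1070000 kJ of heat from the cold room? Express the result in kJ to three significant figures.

In absolute terms T_C = 277.35 K and T_H = 305.15 K, so ΔT = 27.80 K.
The reversible limit is COP_R = T_C/ΔT = 9.977, so W_min = Q_C/COP = Q_C·ΔT/T_C.
W_min = 1070000 × 27.80/277.35 = 107300 kJ.

107000 kJ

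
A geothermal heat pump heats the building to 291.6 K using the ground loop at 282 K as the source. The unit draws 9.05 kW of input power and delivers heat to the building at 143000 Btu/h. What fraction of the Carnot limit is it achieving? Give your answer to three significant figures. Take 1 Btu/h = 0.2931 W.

Converting, Q̇_H = 143000 Btu/h = 41.91 kW, so COP_actual = Q̇_H/Ẇ = 41.91/9.050 = 4.631.
The reservoir spacing is ΔT = 291.6 − 282 = 9.600 K.
COP_Carnot = T_H/ΔT = 291.60/9.600 = 30.38.
η_II = COP_actual/COP_Carnot = 4.631/30.38 = 0.1525.

0.152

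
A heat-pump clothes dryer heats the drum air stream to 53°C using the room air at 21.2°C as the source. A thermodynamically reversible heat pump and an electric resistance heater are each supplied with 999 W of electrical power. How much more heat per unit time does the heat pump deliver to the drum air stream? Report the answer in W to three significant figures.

In absolute terms T_C = 294.35 K and T_H = 326.15 K, so ΔT = 31.80 K.
COP_Carnot = T_H/ΔT = 326.15/31.80 = 10.26.
The heat pump delivers Q̇_H = COP × Ẇ = 10250 W; the resistance heater delivers Ẇ = 999.0 W.
Extra = (COP − 1)·Ẇ = 9247 W.

9250 W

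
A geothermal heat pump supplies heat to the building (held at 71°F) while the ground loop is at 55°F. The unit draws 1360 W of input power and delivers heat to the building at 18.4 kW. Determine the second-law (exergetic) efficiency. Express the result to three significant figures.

0.408

Converting, Q̇_H = 18.40 kW = 18400 W, so COP_actual = Q̇_H/Ẇ = 18400/1360 = 13.53.
In absolute terms T_C = 285.93 K and T_H = 294.82 K, so ΔT = 8.889 K.
COP_Carnot = T_H/ΔT = 294.82/8.889 = 33.17.
η_II = COP_actual/COP_Carnot = 13.53/33.17 = 0.4079.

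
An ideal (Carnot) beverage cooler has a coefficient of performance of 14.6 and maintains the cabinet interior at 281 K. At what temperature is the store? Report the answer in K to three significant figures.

COP_R = T_C/(T_H − T_C) gives T_H − T_C = T_C/COP.
With T_C = 281.00 K, T_H = 281.00 × (1 + 1/14.6) = 300.25 K.

300 K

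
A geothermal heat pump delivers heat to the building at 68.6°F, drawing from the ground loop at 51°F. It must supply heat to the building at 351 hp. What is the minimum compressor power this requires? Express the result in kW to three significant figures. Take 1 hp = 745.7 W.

8.72 kW

In absolute terms T_C = 283.71 K and T_H = 293.48 K, so ΔT = 9.778 K.
COP_Carnot = T_H/ΔT = 293.48/9.778 = 30.02.
Ẇ_min = Q̇/COP_Carnot = 351.0/30.02 = 11.69 hp = 8.720 kW.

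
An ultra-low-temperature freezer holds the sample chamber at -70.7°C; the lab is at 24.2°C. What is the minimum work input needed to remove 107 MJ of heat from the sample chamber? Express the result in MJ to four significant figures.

In absolute terms T_C = 202.45 K and T_H = 297.35 K, so ΔT = 94.90 K.
The reversible limit is COP_R = T_C/ΔT = 2.133, so W_min = Q_C/COP = Q_C·ΔT/T_C.
W_min = 107.0 × 94.90/202.45 = 50.16 MJ.

50.16 MJ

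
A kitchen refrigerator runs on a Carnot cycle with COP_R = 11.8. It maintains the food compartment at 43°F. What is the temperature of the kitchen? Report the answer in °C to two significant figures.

COP_R = T_C/(T_H − T_C) gives T_H − T_C = T_C/COP.
With T_C = 279.26 K, T_H = 279.26 × (1 + 1/11.8) = 302.93 K.
Converting, 302.93 K = 29.78°C.

30 °C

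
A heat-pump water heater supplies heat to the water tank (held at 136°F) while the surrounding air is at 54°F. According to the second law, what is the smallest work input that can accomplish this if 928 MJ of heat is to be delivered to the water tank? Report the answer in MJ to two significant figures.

In absolute terms T_C = 285.37 K and T_H = 330.93 K, so ΔT = 45.56 K.
The reversible limit is COP_HP = T_H/ΔT = 7.264, so W_min = Q_H/COP = Q_H·ΔT/T_H.
W_min = 928.0 × 45.56/330.93 = 127.7 MJ.

130 MJ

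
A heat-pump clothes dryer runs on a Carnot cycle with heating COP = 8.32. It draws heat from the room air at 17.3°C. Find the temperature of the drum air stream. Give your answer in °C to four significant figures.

COP_HP = T_H/(T_H − T_C) rearranges to T_H = COP·T_C/(COP − 1).
With T_C = 290.45 K, T_H = 8.32 × 290.45/7.320 = 330.13 K.
Converting, 330.13 K = 56.98°C.

56.98 °C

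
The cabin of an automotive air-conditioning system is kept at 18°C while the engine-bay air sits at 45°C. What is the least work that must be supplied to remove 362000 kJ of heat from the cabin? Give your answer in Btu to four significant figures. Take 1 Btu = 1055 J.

In absolute terms T_C = 291.15 K and T_H = 318.15 K, so ΔT = 27.00 K.
The reversible limit is COP_R = T_C/ΔT = 10.78, so W_min = Q_C/COP = Q_C·ΔT/T_C.
W_min = 362000 × 27.00/291.15 = 33570 kJ = 31820 Btu.

31820 Btu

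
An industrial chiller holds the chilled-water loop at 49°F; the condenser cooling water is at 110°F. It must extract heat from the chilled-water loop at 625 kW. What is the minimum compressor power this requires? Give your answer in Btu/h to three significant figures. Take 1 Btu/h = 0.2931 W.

256000 Btu/h

In absolute terms T_C = 282.59 K and T_H = 316.48 K, so ΔT = 33.89 K.
COP_Carnot = T_C/ΔT = 282.59/33.89 = 8.339.
Ẇ_min = Q̇/COP_Carnot = 625.0/8.339 = 74.95 kW = 255700 Btu/h.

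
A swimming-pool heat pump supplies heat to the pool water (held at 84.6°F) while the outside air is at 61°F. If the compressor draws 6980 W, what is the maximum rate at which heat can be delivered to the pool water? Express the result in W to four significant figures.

161000 W

In absolute terms T_C = 289.26 K and T_H = 302.37 K, so ΔT = 13.11 K.
COP_Carnot = T_H/ΔT = 302.37/13.11 = 23.06.
Q̇_max = COP_Carnot × Ẇ = 23.06 × 6980 W = 161000 W.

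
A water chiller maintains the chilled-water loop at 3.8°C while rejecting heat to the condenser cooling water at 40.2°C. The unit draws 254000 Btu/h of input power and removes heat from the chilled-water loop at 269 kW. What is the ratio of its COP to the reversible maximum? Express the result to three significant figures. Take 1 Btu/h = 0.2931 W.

0.475

Converting, Q̇_C = 269.0 kW = 917800 Btu/h, so COP_actual = Q̇_C/Ẇ = 917800/254000 = 3.613.
In absolute terms T_C = 276.95 K and T_H = 313.35 K, so ΔT = 36.40 K.
COP_Carnot = T_C/ΔT = 276.95/36.40 = 7.609.
η_II = COP_actual/COP_Carnot = 3.613/7.609 = 0.4749.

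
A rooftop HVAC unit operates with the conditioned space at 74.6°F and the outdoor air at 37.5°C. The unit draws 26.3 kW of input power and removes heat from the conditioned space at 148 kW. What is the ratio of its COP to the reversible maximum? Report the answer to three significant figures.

0.262

COP_actual = Q̇_C/Ẇ = 148.0/26.30 = 5.627.
In absolute terms T_C = 296.82 K and T_H = 310.65 K, so ΔT = 13.83 K.
COP_Carnot = T_C/ΔT = 296.82/13.83 = 21.46.
η_II = COP_actual/COP_Carnot = 5.627/21.46 = 0.2623.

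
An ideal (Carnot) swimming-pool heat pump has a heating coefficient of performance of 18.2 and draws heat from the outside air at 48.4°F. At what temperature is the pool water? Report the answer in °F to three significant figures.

COP_HP = T_H/(T_H − T_C) rearranges to T_H = COP·T_C/(COP − 1).
With T_C = 282.26 K, T_H = 18.2 × 282.26/17.20 = 298.67 K.
Converting, 298.67 K = 77.94°F.

77.9 °F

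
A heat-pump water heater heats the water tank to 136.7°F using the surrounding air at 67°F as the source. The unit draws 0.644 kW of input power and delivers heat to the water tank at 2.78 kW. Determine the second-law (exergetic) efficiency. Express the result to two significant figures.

COP_actual = Q̇_H/Ẇ = 2.780/0.6440 = 4.317.
In absolute terms T_C = 292.59 K and T_H = 331.32 K, so ΔT = 38.72 K.
COP_Carnot = T_H/ΔT = 331.32/38.72 = 8.556.
η_II = COP_actual/COP_Carnot = 4.317/8.556 = 0.5045.

0.50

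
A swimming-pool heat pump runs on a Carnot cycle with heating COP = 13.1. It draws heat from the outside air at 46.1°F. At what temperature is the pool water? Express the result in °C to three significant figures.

31.1 °C

COP_HP = T_H/(T_H − T_C) rearranges to T_H = COP·T_C/(COP − 1).
With T_C = 280.98 K, T_H = 13.1 × 280.98/12.10 = 304.21 K.
Converting, 304.21 K = 31.06°C.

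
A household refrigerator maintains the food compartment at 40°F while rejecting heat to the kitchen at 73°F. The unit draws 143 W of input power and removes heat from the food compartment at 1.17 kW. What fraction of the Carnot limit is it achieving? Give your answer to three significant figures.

Converting, Q̇_C = 1.170 kW = 1170 W, so COP_actual = Q̇_C/Ẇ = 1170/143.0 = 8.182.
In absolute terms T_C = 277.59 K and T_H = 295.93 K, so ΔT = 18.33 K.
COP_Carnot = T_C/ΔT = 277.59/18.33 = 15.14.
η_II = COP_actual/COP_Carnot = 8.182/15.14 = 0.5404.

0.540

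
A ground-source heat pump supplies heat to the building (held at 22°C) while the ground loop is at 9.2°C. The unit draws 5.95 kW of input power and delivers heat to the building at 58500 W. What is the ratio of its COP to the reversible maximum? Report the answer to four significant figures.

Converting, Q̇_H = 58500 W = 58.50 kW, so COP_actual = Q̇_H/Ẇ = 58.50/5.950 = 9.832.
In absolute terms T_C = 282.35 K and T_H = 295.15 K, so ΔT = 12.80 K.
COP_Carnot = T_H/ΔT = 295.15/12.80 = 23.06.
η_II = COP_actual/COP_Carnot = 9.832/23.06 = 0.4264.

0.4264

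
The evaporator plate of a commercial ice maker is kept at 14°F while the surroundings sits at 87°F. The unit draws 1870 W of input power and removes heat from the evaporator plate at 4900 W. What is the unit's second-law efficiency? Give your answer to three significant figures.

COP_actual = Q̇_C/Ẇ = 4900/1870 = 2.620.
In absolute terms T_C = 263.15 K and T_H = 303.71 K, so ΔT = 40.56 K.
COP_Carnot = T_C/ΔT = 263.15/40.56 = 6.489.
η_II = COP_actual/COP_Carnot = 2.620/6.489 = 0.4038.

0.404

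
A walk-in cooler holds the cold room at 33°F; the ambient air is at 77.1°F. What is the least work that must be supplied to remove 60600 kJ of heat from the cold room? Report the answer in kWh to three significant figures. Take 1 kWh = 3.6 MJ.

1.51 kWh

In absolute terms T_C = 273.71 K and T_H = 298.21 K, so ΔT = 24.50 K.
The reversible limit is COP_R = T_C/ΔT = 11.17, so W_min = Q_C/COP = Q_C·ΔT/T_C.
W_min = 60600 × 24.50/273.71 = 5424 kJ = 1.507 kWh.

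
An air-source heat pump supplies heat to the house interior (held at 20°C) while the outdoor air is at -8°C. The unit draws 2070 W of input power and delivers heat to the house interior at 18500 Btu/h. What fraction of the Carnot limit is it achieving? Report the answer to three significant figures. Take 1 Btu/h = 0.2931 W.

0.250

Converting, Q̇_H = 18500 Btu/h = 5422 W, so COP_actual = Q̇_H/Ẇ = 5422/2070 = 2.619.
In absolute terms T_C = 265.15 K and T_H = 293.15 K, so ΔT = 28.00 K.
COP_Carnot = T_H/ΔT = 293.15/28.00 = 10.47.
η_II = COP_actual/COP_Carnot = 2.619/10.47 = 0.2502.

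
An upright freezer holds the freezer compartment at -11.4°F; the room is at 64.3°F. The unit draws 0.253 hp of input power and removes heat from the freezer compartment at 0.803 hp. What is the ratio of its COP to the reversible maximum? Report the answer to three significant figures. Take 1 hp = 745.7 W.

0.536

COP_actual = Q̇_C/Ẇ = 0.8030/0.2530 = 3.174.
In absolute terms T_C = 249.04 K and T_H = 291.09 K, so ΔT = 42.06 K.
COP_Carnot = T_C/ΔT = 249.04/42.06 = 5.922.
η_II = COP_actual/COP_Carnot = 3.174/5.922 = 0.5360.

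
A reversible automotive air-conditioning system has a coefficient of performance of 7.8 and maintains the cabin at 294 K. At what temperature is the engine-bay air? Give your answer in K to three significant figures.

COP_R = T_C/(T_H − T_C) gives T_H − T_C = T_C/COP.
With T_C = 294.00 K, T_H = 294.00 × (1 + 1/7.8) = 331.69 K.

332 K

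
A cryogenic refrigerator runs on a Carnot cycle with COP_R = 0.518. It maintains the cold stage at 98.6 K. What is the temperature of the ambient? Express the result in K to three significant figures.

COP_R = T_C/(T_H − T_C) gives T_H − T_C = T_C/COP.
With T_C = 98.60 K, T_H = 98.60 × (1 + 1/0.518) = 288.95 K.

289 K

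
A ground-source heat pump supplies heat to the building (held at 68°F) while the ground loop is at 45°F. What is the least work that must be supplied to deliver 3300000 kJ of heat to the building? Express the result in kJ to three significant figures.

In absolute terms T_C = 280.37 K and T_H = 293.15 K, so ΔT = 12.78 K.
The reversible limit is COP_HP = T_H/ΔT = 22.94, so W_min = Q_H/COP = Q_H·ΔT/T_H.
W_min = 3300000 × 12.78/293.15 = 143800 kJ.

144000 kJ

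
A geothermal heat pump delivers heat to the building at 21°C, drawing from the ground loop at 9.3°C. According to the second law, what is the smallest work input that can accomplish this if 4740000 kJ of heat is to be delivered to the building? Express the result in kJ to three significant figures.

In absolute terms T_C = 282.45 K and T_H = 294.15 K, so ΔT = 11.70 K.
The reversible limit is COP_HP = T_H/ΔT = 25.14, so W_min = Q_H/COP = Q_H·ΔT/T_H.
W_min = 4740000 × 11.70/294.15 = 188500 kJ.

189000 kJ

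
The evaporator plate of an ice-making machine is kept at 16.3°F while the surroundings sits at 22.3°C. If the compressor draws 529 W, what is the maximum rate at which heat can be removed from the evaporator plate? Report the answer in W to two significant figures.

In absolute terms T_C = 264.43 K and T_H = 295.45 K, so ΔT = 31.02 K.
COP_Carnot = T_C/ΔT = 264.43/31.02 = 8.524.
Q̇_max = COP_Carnot × Ẇ = 8.524 × 529.0 W = 4509 W.

4500 W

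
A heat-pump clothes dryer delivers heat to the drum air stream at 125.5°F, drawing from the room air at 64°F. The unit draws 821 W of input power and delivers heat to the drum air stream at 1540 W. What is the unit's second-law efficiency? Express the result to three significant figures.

0.197

COP_actual = Q̇_H/Ẇ = 1540/821.0 = 1.876.
In absolute terms T_C = 290.93 K and T_H = 325.09 K, so ΔT = 34.17 K.
COP_Carnot = T_H/ΔT = 325.09/34.17 = 9.515.
η_II = COP_actual/COP_Carnot = 1.876/9.515 = 0.1971.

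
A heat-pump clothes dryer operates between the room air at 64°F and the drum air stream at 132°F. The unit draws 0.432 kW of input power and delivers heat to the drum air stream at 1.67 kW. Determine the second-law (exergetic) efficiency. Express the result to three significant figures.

COP_actual = Q̇_H/Ẇ = 1.670/0.4320 = 3.866.
In absolute terms T_C = 290.93 K and T_H = 328.71 K, so ΔT = 37.78 K.
COP_Carnot = T_H/ΔT = 328.71/37.78 = 8.701.
η_II = COP_actual/COP_Carnot = 3.866/8.701 = 0.4443.

0.444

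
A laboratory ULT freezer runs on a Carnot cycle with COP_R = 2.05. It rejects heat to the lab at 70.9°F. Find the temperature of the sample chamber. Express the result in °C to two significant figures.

-75 °C

For a Carnot refrigerator COP_R = T_C/(T_H − T_C), so T_C = COP·T_H/(1 + COP).
With T_H = 294.76 K, T_C = 2.05 × 294.76/3.050 = 198.12 K.
Converting, 198.12 K = -75.03°C.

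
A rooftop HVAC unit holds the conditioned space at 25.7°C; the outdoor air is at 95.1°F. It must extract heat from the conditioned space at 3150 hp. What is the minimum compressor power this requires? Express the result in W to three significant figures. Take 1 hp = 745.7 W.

In absolute terms T_C = 298.85 K and T_H = 308.21 K, so ΔT = 9.356 K.
COP_Carnot = T_C/ΔT = 298.85/9.356 = 31.94.
Ẇ_min = Q̇/COP_Carnot = 3150/31.94 = 98.61 hp = 73530 W.

73500 W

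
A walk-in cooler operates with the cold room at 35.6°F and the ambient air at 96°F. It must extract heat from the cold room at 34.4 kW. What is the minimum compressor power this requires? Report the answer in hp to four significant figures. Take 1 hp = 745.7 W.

5.626 hp

In absolute terms T_C = 275.15 K and T_H = 308.71 K, so ΔT = 33.56 K.
COP_Carnot = T_C/ΔT = 275.15/33.56 = 8.200.
Ẇ_min = Q̇/COP_Carnot = 34.40/8.200 = 4.195 kW = 5.626 hp.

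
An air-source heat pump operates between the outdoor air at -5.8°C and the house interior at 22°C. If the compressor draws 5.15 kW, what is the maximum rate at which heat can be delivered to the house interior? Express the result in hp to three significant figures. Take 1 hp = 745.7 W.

73.3 hp

In absolute terms T_C = 267.35 K and T_H = 295.15 K, so ΔT = 27.80 K.
COP_Carnot = T_H/ΔT = 295.15/27.80 = 10.62.
Q̇_max = COP_Carnot × Ẇ = 10.62 × 5.150 kW = 54.68 kW = 73.32 hp.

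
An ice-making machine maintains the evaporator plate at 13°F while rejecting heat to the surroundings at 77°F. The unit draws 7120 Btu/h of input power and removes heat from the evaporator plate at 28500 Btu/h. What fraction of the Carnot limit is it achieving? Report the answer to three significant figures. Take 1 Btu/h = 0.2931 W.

COP_actual = Q̇_C/Ẇ = 28500/7120 = 4.003.
In absolute terms T_C = 262.59 K and T_H = 298.15 K, so ΔT = 35.56 K.
COP_Carnot = T_C/ΔT = 262.59/35.56 = 7.385.
η_II = COP_actual/COP_Carnot = 4.003/7.385 = 0.5420.

0.542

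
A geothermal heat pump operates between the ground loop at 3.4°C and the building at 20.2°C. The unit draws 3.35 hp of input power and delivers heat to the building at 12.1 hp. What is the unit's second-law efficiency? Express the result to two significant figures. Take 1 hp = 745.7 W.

0.21

COP_actual = Q̇_H/Ẇ = 12.10/3.350 = 3.612.
In absolute terms T_C = 276.55 K and T_H = 293.35 K, so ΔT = 16.80 K.
COP_Carnot = T_H/ΔT = 293.35/16.80 = 17.46.
η_II = COP_actual/COP_Carnot = 3.612/17.46 = 0.2069.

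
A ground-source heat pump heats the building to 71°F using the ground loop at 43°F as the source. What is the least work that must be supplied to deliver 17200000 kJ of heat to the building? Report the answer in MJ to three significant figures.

In absolute terms T_C = 279.26 K and T_H = 294.82 K, so ΔT = 15.56 K.
The reversible limit is COP_HP = T_H/ΔT = 18.95, so W_min = Q_H/COP = Q_H·ΔT/T_H.
W_min = 17200000 × 15.56/294.82 = 907500 kJ = 907.5 MJ.

908 MJ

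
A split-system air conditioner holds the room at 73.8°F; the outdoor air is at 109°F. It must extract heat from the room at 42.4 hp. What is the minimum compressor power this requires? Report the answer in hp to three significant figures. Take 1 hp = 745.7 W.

In absolute terms T_C = 296.37 K and T_H = 315.93 K, so ΔT = 19.56 K.
COP_Carnot = T_C/ΔT = 296.37/19.56 = 15.16.
Ẇ_min = Q̇/COP_Carnot = 42.40/15.16 = 2.798 hp.

2.80 hp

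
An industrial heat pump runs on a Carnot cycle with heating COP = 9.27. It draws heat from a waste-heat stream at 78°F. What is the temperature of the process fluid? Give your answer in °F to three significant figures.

COP_HP = T_H/(T_H − T_C) rearranges to T_H = COP·T_C/(COP − 1).
With T_C = 298.71 K, T_H = 9.27 × 298.71/8.270 = 334.82 K.
Converting, 334.82 K = 143.01°F.

143 °F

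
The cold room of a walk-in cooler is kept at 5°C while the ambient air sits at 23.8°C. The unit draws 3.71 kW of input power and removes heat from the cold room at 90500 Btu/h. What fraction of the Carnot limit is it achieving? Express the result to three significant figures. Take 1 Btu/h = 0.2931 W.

0.483

Converting, Q̇_C = 90500 Btu/h = 26.53 kW, so COP_actual = Q̇_C/Ẇ = 26.53/3.710 = 7.150.
In absolute terms T_C = 278.15 K and T_H = 296.95 K, so ΔT = 18.80 K.
COP_Carnot = T_C/ΔT = 278.15/18.80 = 14.80.
η_II = COP_actual/COP_Carnot = 7.150/14.80 = 0.4832.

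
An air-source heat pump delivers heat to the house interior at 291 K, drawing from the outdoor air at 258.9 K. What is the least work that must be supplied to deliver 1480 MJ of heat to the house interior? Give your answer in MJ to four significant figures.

163.3 MJ

The reservoir spacing is ΔT = 291 − 258.9 = 32.10 K.
The reversible limit is COP_HP = T_H/ΔT = 9.065, so W_min = Q_H/COP = Q_H·ΔT/T_H.
W_min = 1480 × 32.10/291.00 = 163.3 MJ.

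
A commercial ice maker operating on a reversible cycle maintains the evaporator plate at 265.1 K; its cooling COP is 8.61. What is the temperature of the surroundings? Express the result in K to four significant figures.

COP_R = T_C/(T_H − T_C) gives T_H − T_C = T_C/COP.
With T_C = 265.10 K, T_H = 265.10 × (1 + 1/8.61) = 295.89 K.

295.9 K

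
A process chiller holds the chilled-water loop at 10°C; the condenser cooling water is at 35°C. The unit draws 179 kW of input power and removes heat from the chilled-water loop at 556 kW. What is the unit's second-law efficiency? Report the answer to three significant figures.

0.274

COP_actual = Q̇_C/Ẇ = 556.0/179.0 = 3.106.
In absolute terms T_C = 283.15 K and T_H = 308.15 K, so ΔT = 25.00 K.
COP_Carnot = T_C/ΔT = 283.15/25.00 = 11.33.
η_II = COP_actual/COP_Carnot = 3.106/11.33 = 0.2742.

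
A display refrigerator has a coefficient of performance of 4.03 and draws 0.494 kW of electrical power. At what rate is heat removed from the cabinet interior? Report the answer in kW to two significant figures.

2.0 kW

Q̇_C = COP × Ẇ = 4.03 × 0.4940 = 1.991 kW.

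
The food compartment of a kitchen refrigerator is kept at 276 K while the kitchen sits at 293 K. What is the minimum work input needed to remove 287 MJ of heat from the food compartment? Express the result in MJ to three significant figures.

The reservoir spacing is ΔT = 293 − 276 = 17.00 K.
The reversible limit is COP_R = T_C/ΔT = 16.24, so W_min = Q_C/COP = Q_C·ΔT/T_C.
W_min = 287.0 × 17.00/276.00 = 17.68 MJ.

17.7 MJ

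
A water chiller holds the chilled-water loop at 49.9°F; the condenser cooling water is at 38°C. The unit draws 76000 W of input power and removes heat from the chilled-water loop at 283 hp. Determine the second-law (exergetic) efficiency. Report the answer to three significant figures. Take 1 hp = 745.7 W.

Converting, Q̇_C = 283.0 hp = 211000 W, so COP_actual = Q̇_C/Ẇ = 211000/76000 = 2.777.
In absolute terms T_C = 283.09 K and T_H = 311.15 K, so ΔT = 28.06 K.
COP_Carnot = T_C/ΔT = 283.09/28.06 = 10.09.
η_II = COP_actual/COP_Carnot = 2.777/10.09 = 0.2752.

0.275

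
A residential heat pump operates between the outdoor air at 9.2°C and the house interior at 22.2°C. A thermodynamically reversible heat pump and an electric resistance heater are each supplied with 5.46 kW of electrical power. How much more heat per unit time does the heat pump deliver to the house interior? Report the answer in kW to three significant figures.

119 kW

In absolute terms T_C = 282.35 K and T_H = 295.35 K, so ΔT = 13.00 K.
COP_Carnot = T_H/ΔT = 295.35/13.00 = 22.72.
The heat pump delivers Q̇_H = COP × Ẇ = 124.0 kW; the resistance heater delivers Ẇ = 5.460 kW.
Extra = (COP − 1)·Ẇ = 118.6 kW.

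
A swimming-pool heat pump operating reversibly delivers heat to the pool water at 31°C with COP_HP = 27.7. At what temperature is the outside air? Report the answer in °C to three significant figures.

20.0 °C

COP_HP = T_H/(T_H − T_C) gives T_H − T_C = T_H/COP.
With T_H = 304.15 K, T_C = 304.15 × (1 − 1/27.7) = 293.17 K.
Converting, 293.17 K = 20.02°C.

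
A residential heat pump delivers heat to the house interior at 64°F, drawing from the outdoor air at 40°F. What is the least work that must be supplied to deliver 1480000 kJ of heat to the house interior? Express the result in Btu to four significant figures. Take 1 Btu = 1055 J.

In absolute terms T_C = 277.59 K and T_H = 290.93 K, so ΔT = 13.33 K.
The reversible limit is COP_HP = T_H/ΔT = 21.82, so W_min = Q_H/COP = Q_H·ΔT/T_H.
W_min = 1480000 × 13.33/290.93 = 67830 kJ = 64290 Btu.

64290 Btu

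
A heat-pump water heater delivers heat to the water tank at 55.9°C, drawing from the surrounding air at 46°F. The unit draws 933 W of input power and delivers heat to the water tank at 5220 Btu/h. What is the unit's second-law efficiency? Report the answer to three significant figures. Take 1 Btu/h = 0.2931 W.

0.240

Converting, Q̇_H = 5220 Btu/h = 1530 W, so COP_actual = Q̇_H/Ẇ = 1530/933.0 = 1.640.
In absolute terms T_C = 280.93 K and T_H = 329.05 K, so ΔT = 48.12 K.
COP_Carnot = T_H/ΔT = 329.05/48.12 = 6.838.
η_II = COP_actual/COP_Carnot = 1.640/6.838 = 0.2398.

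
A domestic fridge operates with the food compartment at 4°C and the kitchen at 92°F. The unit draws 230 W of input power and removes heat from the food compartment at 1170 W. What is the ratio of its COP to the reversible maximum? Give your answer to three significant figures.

0.538

COP_actual = Q̇_C/Ẇ = 1170/230.0 = 5.087.
In absolute terms T_C = 277.15 K and T_H = 306.48 K, so ΔT = 29.33 K.
COP_Carnot = T_C/ΔT = 277.15/29.33 = 9.448.
η_II = COP_actual/COP_Carnot = 5.087/9.448 = 0.5384.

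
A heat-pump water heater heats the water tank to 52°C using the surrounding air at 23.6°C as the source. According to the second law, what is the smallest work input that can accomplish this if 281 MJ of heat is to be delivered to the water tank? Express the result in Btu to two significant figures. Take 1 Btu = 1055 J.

23000 Btu

In absolute terms T_C = 296.75 K and T_H = 325.15 K, so ΔT = 28.40 K.
The reversible limit is COP_HP = T_H/ΔT = 11.45, so W_min = Q_H/COP = Q_H·ΔT/T_H.
W_min = 281.0 × 28.40/325.15 = 24.54 MJ = 23260 Btu.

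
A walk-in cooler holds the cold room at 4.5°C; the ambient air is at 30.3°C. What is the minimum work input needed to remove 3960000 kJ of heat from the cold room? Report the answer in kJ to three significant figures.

368000 kJ

In absolute terms T_C = 277.65 K and T_H = 303.45 K, so ΔT = 25.80 K.
The reversible limit is COP_R = T_C/ΔT = 10.76, so W_min = Q_C/COP = Q_C·ΔT/T_C.
W_min = 3960000 × 25.80/277.65 = 368000 kJ.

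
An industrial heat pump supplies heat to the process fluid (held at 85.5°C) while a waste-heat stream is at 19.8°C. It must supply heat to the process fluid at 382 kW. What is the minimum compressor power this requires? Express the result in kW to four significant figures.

69.98 kW

In absolute terms T_C = 292.95 K and T_H = 358.65 K, so ΔT = 65.70 K.
COP_Carnot = T_H/ΔT = 358.65/65.70 = 5.459.
Ẇ_min = Q̇/COP_Carnot = 382.0/5.459 = 69.98 kW.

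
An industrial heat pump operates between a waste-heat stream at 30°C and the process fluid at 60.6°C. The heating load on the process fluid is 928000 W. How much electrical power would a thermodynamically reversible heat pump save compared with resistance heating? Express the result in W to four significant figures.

842900 W

In absolute terms T_C = 303.15 K and T_H = 333.75 K, so ΔT = 30.60 K.
COP_Carnot = T_H/ΔT = 333.75/30.60 = 10.91.
Resistance heating needs Ẇ_res = Q̇_H = 928000 W; the reversible heat pump needs only Ẇ_hp = Q̇_H/COP = 85080 W.
Saving = 928000 − 85080 = 842900 W.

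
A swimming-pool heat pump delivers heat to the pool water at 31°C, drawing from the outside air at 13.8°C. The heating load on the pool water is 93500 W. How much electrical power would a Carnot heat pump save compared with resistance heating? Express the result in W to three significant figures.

In absolute terms T_C = 286.95 K and T_H = 304.15 K, so ΔT = 17.20 K.
COP_Carnot = T_H/ΔT = 304.15/17.20 = 17.68.
Resistance heating needs Ẇ_res = Q̇_H = 93500 W; the reversible heat pump needs only Ẇ_hp = Q̇_H/COP = 5288 W.
Saving = 93500 − 5288 = 88210 W.

88200 W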